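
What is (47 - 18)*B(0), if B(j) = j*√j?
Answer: 0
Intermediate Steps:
B(j) = j^(3/2)
(47 - 18)*B(0) = (47 - 18)*0^(3/2) = 29*0 = 0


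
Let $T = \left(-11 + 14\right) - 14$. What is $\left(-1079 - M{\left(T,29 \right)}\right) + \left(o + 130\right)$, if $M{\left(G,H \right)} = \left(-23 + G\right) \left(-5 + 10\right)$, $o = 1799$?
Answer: $1020$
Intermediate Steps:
$T = -11$ ($T = 3 - 14 = -11$)
$M{\left(G,H \right)} = -115 + 5 G$ ($M{\left(G,H \right)} = \left(-23 + G\right) 5 = -115 + 5 G$)
$\left(-1079 - M{\left(T,29 \right)}\right) + \left(o + 130\right) = \left(-1079 - \left(-115 + 5 \left(-11\right)\right)\right) + \left(1799 + 130\right) = \left(-1079 - \left(-115 - 55\right)\right) + 1929 = \left(-1079 - -170\right) + 1929 = \left(-1079 + 170\right) + 1929 = -909 + 1929 = 1020$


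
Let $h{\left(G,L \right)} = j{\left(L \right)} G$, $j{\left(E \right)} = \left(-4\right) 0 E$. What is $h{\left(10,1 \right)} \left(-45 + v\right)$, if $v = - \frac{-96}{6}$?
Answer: $0$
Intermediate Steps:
$v = 16$ ($v = - \frac{-96}{6} = \left(-1\right) \left(-16\right) = 16$)
$j{\left(E \right)} = 0$ ($j{\left(E \right)} = 0 E = 0$)
$h{\left(G,L \right)} = 0$ ($h{\left(G,L \right)} = 0 G = 0$)
$h{\left(10,1 \right)} \left(-45 + v\right) = 0 \left(-45 + 16\right) = 0 \left(-29\right) = 0$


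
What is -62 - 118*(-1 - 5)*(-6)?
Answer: -4310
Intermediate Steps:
-62 - 118*(-1 - 5)*(-6) = -62 - (-708)*(-6) = -62 - 118*36 = -62 - 4248 = -4310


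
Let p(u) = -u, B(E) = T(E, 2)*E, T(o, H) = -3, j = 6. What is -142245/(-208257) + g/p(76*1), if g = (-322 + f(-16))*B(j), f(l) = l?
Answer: -104685414/1318961 ≈ -79.370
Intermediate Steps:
B(E) = -3*E
g = 6084 (g = (-322 - 16)*(-3*6) = -338*(-18) = 6084)
-142245/(-208257) + g/p(76*1) = -142245/(-208257) + 6084/((-76)) = -142245*(-1/208257) + 6084/((-1*76)) = 47415/69419 + 6084/(-76) = 47415/69419 + 6084*(-1/76) = 47415/69419 - 1521/19 = -104685414/1318961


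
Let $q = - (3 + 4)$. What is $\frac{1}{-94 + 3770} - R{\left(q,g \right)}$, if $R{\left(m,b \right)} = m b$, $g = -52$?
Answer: $- \frac{1338063}{3676} \approx -364.0$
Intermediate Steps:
$q = -7$ ($q = \left(-1\right) 7 = -7$)
$R{\left(m,b \right)} = b m$
$\frac{1}{-94 + 3770} - R{\left(q,g \right)} = \frac{1}{-94 + 3770} - \left(-52\right) \left(-7\right) = \frac{1}{3676} - 364 = - \frac{1338063}{3676}$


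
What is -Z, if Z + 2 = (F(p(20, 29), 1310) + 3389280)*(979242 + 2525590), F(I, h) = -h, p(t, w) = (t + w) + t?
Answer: -11874265671038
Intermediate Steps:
p(t, w) = w + 2*t
Z = 11874265671038 (Z = -2 + (-1*1310 + 3389280)*(979242 + 2525590) = -2 + (-1310 + 3389280)*3504832 = -2 + 3387970*3504832 = -2 + 11874265671040 = 11874265671038)
-Z = -1*11874265671038 = -11874265671038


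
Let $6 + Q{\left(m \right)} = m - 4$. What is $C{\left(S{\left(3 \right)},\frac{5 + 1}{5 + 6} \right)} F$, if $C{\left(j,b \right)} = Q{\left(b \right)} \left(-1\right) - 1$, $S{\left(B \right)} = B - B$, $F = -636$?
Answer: $- \frac{59148}{11} \approx -5377.1$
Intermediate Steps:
$Q{\left(m \right)} = -10 + m$ ($Q{\left(m \right)} = -6 + \left(m - 4\right) = -6 + \left(-4 + m\right) = -10 + m$)
$S{\left(B \right)} = 0$
$C{\left(j,b \right)} = 9 - b$ ($C{\left(j,b \right)} = \left(-10 + b\right) \left(-1\right) - 1 = \left(10 - b\right) - 1 = 9 - b$)
$C{\left(S{\left(3 \right)},\frac{5 + 1}{5 + 6} \right)} F = \left(9 - \frac{5 + 1}{5 + 6}\right) \left(-636\right) = \left(9 - \frac{6}{11}\right) \left(-636\right) = \frac{93}{11} \left(-636\right) = - \frac{59148}{11}$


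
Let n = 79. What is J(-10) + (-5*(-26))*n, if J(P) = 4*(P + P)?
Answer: 10190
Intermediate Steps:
J(P) = 8*P (J(P) = 4*(2*P) = 8*P)
J(-10) + (-5*(-26))*n = 8*(-10) - 5*(-26)*79 = -80 + 130*79 = -80 + 10270 = 10190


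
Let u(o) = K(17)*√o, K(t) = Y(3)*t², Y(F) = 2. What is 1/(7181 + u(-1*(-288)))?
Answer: -7181/44649431 + 6936*√2/44649431 ≈ 5.8858e-5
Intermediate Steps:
K(t) = 2*t²
u(o) = 578*√o (u(o) = (2*17²)*√o = (2*289)*√o = 578*√o)
1/(7181 + u(-1*(-288))) = 1/(7181 + 578*√(-1*(-288))) = 1/(7181 + 578*√288) = 1/(7181 + 578*(12*√2)) = 1/(7181 + 6936*√2)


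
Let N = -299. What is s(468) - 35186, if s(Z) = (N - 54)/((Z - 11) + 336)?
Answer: -27902851/793 ≈ -35186.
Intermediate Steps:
s(Z) = -353/(325 + Z) (s(Z) = (-299 - 54)/((Z - 11) + 336) = -353/((-11 + Z) + 336) = -353/(325 + Z))
s(468) - 35186 = -353/(325 + 468) - 35186 = -353/793 - 35186 = -27902851/793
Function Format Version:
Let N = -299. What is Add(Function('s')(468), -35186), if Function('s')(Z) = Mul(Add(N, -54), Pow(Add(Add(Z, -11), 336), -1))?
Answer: Rational(-27902851, 793) ≈ -35186.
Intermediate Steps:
Function('s')(Z) = Mul(-353, Pow(Add(325, Z), -1)) (Function('s')(Z) = Mul(Add(-299, -54), Pow(Add(Add(Z, -11), 336), -1)) = Mul(-353, Pow(Add(Add(-11, Z), 336), -1)) = Mul(-353, Pow(Add(325, Z), -1)))
Add(Function('s')(468), -35186) = Add(Mul(-353, Pow(Add(325, 468), -1)), -35186) = Add(Mul(-353, Pow(793, -1)), -35186) = Add(Mul(-353, Rational(1, 793)), -35186) = Add(Rational(-353, 793), -35186) = Rational(-27902851, 793)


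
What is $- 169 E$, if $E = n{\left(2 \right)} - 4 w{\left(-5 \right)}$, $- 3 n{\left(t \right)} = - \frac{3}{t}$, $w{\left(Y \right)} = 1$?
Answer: $\frac{1183}{2} \approx 591.5$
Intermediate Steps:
$n{\left(t \right)} = \frac{1}{t}$ ($n{\left(t \right)} = - \frac{\left(-3\right) \frac{1}{t}}{3} = \frac{1}{t}$)
$E = - \frac{7}{2}$ ($E = \frac{1}{2} - 4 = - \frac{7}{2} \approx -3.5$)
$- 169 E = \left(-169\right) \left(- \frac{7}{2}\right) = \frac{1183}{2}$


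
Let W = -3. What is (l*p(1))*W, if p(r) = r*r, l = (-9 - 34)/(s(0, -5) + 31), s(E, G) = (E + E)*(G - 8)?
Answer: 129/31 ≈ 4.1613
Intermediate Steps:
s(E, G) = 2*E*(-8 + G) (s(E, G) = (2*E)*(-8 + G) = 2*E*(-8 + G))
l = -43/31 (l = (-9 - 34)/(2*0*(-8 - 5) + 31) = -43/(2*0*(-13) + 31) = -43/(0 + 31) = -43/31 ≈ -1.3871)
p(r) = r²
(l*p(1))*W = -43/31*1²*(-3) = -43/31*1*(-3) = -43/31*(-3) = 129/31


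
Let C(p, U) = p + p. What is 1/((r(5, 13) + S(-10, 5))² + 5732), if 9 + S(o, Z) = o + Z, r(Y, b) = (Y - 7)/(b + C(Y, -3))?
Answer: 529/3137204 ≈ 0.00016862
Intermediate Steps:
C(p, U) = 2*p
r(Y, b) = (-7 + Y)/(b + 2*Y) (r(Y, b) = (Y - 7)/(b + 2*Y) = (-7 + Y)/(b + 2*Y))
S(o, Z) = -9 + Z + o (S(o, Z) = -9 + (o + Z) = -9 + (Z + o) = -9 + Z + o)
1/((r(5, 13) + S(-10, 5))² + 5732) = 1/(((-7 + 5)/(13 + 2*5) + (-9 + 5 - 10))² + 5732) = 1/((-2/(13 + 10) - 14)² + 5732) = 1/((-2/23 - 14)² + 5732) = 1/((-324/23)² + 5732) = 1/(104976/529 + 5732) = 1/(3137204/529) = 529/3137204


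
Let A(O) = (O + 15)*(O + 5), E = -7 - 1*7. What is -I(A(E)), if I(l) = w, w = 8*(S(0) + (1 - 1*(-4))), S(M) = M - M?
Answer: -40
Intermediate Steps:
S(M) = 0
E = -14 (E = -7 - 7 = -14)
A(O) = (5 + O)*(15 + O) (A(O) = (15 + O)*(5 + O) = (5 + O)*(15 + O))
w = 40 (w = 8*(0 + (1 - 1*(-4))) = 8*(0 + (1 + 4)) = 8*(0 + 5) = 8*5 = 40)
I(l) = 40
-I(A(E)) = -1*40 = -40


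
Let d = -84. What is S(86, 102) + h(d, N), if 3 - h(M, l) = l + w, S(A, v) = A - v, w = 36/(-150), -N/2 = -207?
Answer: -10669/25 ≈ -426.76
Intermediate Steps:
N = 414 (N = -2*(-207) = 414)
w = -6/25 (w = 36*(-1/150) = -6/25 ≈ -0.24000)
h(M, l) = 81/25 - l (h(M, l) = 3 - (l - 6/25) = 3 - (-6/25 + l) = 3 + (6/25 - l) = 81/25 - l)
S(86, 102) + h(d, N) = (86 - 1*102) + (81/25 - 1*414) = (86 - 102) + (81/25 - 414) = -16 - 10269/25 = -10669/25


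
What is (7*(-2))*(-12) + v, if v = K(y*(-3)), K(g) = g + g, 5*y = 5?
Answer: 162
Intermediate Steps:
y = 1 (y = (⅕)*5 = 1)
K(g) = 2*g
v = -6 (v = 2*(1*(-3)) = 2*(-3) = -6)
(7*(-2))*(-12) + v = (7*(-2))*(-12) - 6 = -14*(-12) - 6 = 168 - 6 = 162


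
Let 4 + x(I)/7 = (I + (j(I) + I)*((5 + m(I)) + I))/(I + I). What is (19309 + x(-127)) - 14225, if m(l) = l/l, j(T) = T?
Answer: 8425/2 ≈ 4212.5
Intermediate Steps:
m(l) = 1
x(I) = -28 + 7*(I + 2*I*(6 + I))/(2*I) (x(I) = -28 + 7*((I + (I + I)*((5 + 1) + I))/(I + I)) = -28 + 7*((I + (2*I)*(6 + I))/((2*I))) = -28 + 7*((I + 2*I*(6 + I))*(1/(2*I))) = -28 + 7*((I + 2*I*(6 + I))/(2*I)) = -28 + 7*(I + 2*I*(6 + I))/(2*I))
(19309 + x(-127)) - 14225 = (19309 + (35/2 + 7*(-127))) - 14225 = (19309 + (35/2 - 889)) - 14225 = (19309 - 1743/2) - 14225 = 36875/2 - 14225 = 8425/2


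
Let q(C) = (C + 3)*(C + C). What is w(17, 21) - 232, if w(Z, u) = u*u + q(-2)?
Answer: 205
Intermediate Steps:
q(C) = 2*C*(3 + C) (q(C) = (3 + C)*(2*C) = 2*C*(3 + C))
w(Z, u) = -4 + u² (w(Z, u) = u*u + 2*(-2)*(3 - 2) = u² + 2*(-2)*1 = u² - 4 = -4 + u²)
w(17, 21) - 232 = (-4 + 21²) - 232 = (-4 + 441) - 232 = 437 - 232 = 205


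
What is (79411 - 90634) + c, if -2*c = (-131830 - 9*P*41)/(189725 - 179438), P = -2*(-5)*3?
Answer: -115379551/10287 ≈ -11216.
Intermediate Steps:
P = 30 (P = 10*3 = 30)
c = 71450/10287 (c = -(-131830 - 9*30*41)/(2*(189725 - 179438)) = -(-131830 - 270*41)/(2*10287) = -(-131830 - 11070)/(2*10287) = -(-71450)/10287 = -1/2*(-142900/10287) = 71450/10287 ≈ 6.9457)
(79411 - 90634) + c = (79411 - 90634) + 71450/10287 = -11223 + 71450/10287 = -115379551/10287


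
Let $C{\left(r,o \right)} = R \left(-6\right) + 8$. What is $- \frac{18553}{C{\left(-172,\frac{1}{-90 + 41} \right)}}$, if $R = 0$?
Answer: $- \frac{18553}{8} \approx -2319.1$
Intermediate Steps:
$C{\left(r,o \right)} = 8$ ($C{\left(r,o \right)} = 0 \left(-6\right) + 8 = 0 + 8 = 8$)
$- \frac{18553}{C{\left(-172,\frac{1}{-90 + 41} \right)}} = - \frac{18553}{8}$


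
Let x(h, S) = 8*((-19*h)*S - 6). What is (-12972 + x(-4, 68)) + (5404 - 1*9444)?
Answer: 24284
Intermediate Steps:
x(h, S) = -48 - 152*S*h (x(h, S) = 8*(-19*S*h - 6) = 8*(-6 - 19*S*h) = -48 - 152*S*h)
(-12972 + x(-4, 68)) + (5404 - 1*9444) = (-12972 + (-48 - 152*68*(-4))) + (5404 - 1*9444) = (-12972 + (-48 + 41344)) + (5404 - 9444) = (-12972 + 41296) - 4040 = 28324 - 4040 = 24284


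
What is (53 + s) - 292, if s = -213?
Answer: -452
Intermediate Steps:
(53 + s) - 292 = (53 - 213) - 292 = -160 - 292 = -452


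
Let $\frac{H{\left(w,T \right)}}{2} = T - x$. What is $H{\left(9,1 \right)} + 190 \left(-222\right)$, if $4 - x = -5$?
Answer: $-42196$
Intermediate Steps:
$x = 9$ ($x = 4 - -5 = 4 + 5 = 9$)
$H{\left(w,T \right)} = -18 + 2 T$ ($H{\left(w,T \right)} = 2 \left(T - 9\right) = 2 \left(-9 + T\right) = -18 + 2 T$)
$H{\left(9,1 \right)} + 190 \left(-222\right) = \left(-18 + 2 \cdot 1\right) + 190 \left(-222\right) = \left(-18 + 2\right) - 42180 = -16 - 42180 = -42196$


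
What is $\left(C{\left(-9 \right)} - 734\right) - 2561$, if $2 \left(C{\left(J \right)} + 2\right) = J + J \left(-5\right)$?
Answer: $-3279$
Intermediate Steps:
$C{\left(J \right)} = -2 - 2 J$ ($C{\left(J \right)} = -2 + \frac{J + J \left(-5\right)}{2} = -2 + \frac{J - 5 J}{2} = -2 + \frac{\left(-4\right) J}{2} = -2 - 2 J$)
$\left(C{\left(-9 \right)} - 734\right) - 2561 = \left(\left(-2 - -18\right) - 734\right) - 2561 = \left(\left(-2 + 18\right) - 734\right) - 2561 = \left(16 - 734\right) - 2561 = -718 - 2561 = -3279$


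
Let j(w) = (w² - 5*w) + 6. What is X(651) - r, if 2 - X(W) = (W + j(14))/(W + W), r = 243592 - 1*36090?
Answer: -90055261/434 ≈ -2.0750e+5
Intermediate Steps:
r = 207502 (r = 243592 - 36090 = 207502)
j(w) = 6 + w² - 5*w
X(W) = 2 - (132 + W)/(2*W) (X(W) = 2 - (W + (6 + 14² - 5*14))/(W + W) = 2 - (W + (6 + 196 - 70))/(2*W) = 2 - (W + 132)*1/(2*W) = 2 - (132 + W)*1/(2*W) = 2 - (132 + W)/(2*W))
X(651) - r = (3/2 - 66/651) - 1*207502 = (3/2 - 66*1/651) - 207502 = (3/2 - 22/217) - 207502 = 607/434 - 207502 = -90055261/434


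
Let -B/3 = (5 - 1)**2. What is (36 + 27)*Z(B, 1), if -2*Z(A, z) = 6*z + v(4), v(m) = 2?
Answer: -252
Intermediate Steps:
B = -48 (B = -3*(5 - 1)**2 = -3*4**2 = -3*16 = -48)
Z(A, z) = -1 - 3*z (Z(A, z) = -(6*z + 2)/2 = -(2 + 6*z)/2 = -1 - 3*z)
(36 + 27)*Z(B, 1) = (36 + 27)*(-1 - 3*1) = 63*(-1 - 3) = 63*(-4) = -252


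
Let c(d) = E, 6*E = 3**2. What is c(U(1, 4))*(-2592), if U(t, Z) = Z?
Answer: -3888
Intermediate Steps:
E = 3/2 (E = (1/6)*3**2 = (1/6)*9 = 3/2 ≈ 1.5000)
c(d) = 3/2
c(U(1, 4))*(-2592) = (3/2)*(-2592) = -3888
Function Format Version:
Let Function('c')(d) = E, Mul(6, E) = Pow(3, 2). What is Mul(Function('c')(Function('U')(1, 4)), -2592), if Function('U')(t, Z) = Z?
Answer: -3888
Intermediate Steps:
E = Rational(3, 2) (E = Mul(Rational(1, 6), Pow(3, 2)) = Mul(Rational(1, 6), 9) = Rational(3, 2) ≈ 1.5000)
Function('c')(d) = Rational(3, 2)
Mul(Function('c')(Function('U')(1, 4)), -2592) = Mul(Rational(3, 2), -2592) = -3888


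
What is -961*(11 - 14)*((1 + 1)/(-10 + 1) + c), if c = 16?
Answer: 136462/3 ≈ 45487.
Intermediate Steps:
-961*(11 - 14)*((1 + 1)/(-10 + 1) + c) = -961*(11 - 14)*((1 + 1)/(-10 + 1) + 16) = -(-2883)*(2/(-9) + 16) = -(-2883)*(2*(-1/9) + 16) = -(-2883)*(-2/9 + 16) = -(-2883)*142/9 = -961*(-142/3) = 136462/3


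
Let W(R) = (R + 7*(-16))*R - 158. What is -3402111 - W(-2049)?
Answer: -7829842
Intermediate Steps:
W(R) = -158 + R*(-112 + R) (W(R) = (R - 112)*R - 158 = (-112 + R)*R - 158 = R*(-112 + R) - 158 = -158 + R*(-112 + R))
-3402111 - W(-2049) = -3402111 - (-158 + (-2049)**2 - 112*(-2049)) = -3402111 - (-158 + 4198401 + 229488) = -3402111 - 1*4427731 = -3402111 - 4427731 = -7829842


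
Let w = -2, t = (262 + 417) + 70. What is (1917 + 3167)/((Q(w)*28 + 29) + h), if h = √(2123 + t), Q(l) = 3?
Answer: 574492/9897 - 10168*√718/9897 ≈ 30.518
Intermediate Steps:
t = 749 (t = 679 + 70 = 749)
h = 2*√718 (h = √(2123 + 749) = √2872 = 2*√718 ≈ 53.591)
(1917 + 3167)/((Q(w)*28 + 29) + h) = (1917 + 3167)/((3*28 + 29) + 2*√718) = 5084/((84 + 29) + 2*√718) = 5084/(113 + 2*√718)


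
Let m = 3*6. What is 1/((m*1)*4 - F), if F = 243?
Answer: -1/171 ≈ -0.0058480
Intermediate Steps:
m = 18
1/((m*1)*4 - F) = 1/((18*1)*4 - 1*243) = 1/(18*4 - 243) = 1/(72 - 243) = 1/(-171) = -1/171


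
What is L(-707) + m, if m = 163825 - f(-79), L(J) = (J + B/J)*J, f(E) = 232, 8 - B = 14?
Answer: 663436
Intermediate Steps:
B = -6 (B = 8 - 1*14 = 8 - 14 = -6)
L(J) = J*(J - 6/J) (L(J) = (J - 6/J)*J = J*(J - 6/J))
m = 163593 (m = 163825 - 1*232 = 163825 - 232 = 163593)
L(-707) + m = (-6 + (-707)²) + 163593 = (-6 + 499849) + 163593 = 499843 + 163593 = 663436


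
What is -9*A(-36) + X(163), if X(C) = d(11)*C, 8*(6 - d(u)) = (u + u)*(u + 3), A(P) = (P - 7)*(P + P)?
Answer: -66323/2 ≈ -33162.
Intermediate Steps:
A(P) = 2*P*(-7 + P) (A(P) = (-7 + P)*(2*P) = 2*P*(-7 + P))
d(u) = 6 - u*(3 + u)/4 (d(u) = 6 - (u + u)*(u + 3)/8 = 6 - 2*u*(3 + u)/8 = 6 - u*(3 + u)/4)
X(C) = -65*C/2 (X(C) = (6 - ¾*11 - ¼*11²)*C = (6 - 33/4 - ¼*121)*C = (6 - 33/4 - 121/4)*C = -65*C/2)
-9*A(-36) + X(163) = -18*(-36)*(-7 - 36) - 65/2*163 = -18*(-36)*(-43) - 10595/2 = -9*3096 - 10595/2 = -27864 - 10595/2 = -66323/2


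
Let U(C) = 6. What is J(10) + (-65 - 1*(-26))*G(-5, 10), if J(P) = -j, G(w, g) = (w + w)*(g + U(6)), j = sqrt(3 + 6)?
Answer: 6237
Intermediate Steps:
j = 3 (j = sqrt(9) = 3)
G(w, g) = 2*w*(6 + g) (G(w, g) = (w + w)*(g + 6) = (2*w)*(6 + g) = 2*w*(6 + g))
J(P) = -3 (J(P) = -1*3 = -3)
J(10) + (-65 - 1*(-26))*G(-5, 10) = -3 + (-65 - 1*(-26))*(2*(-5)*(6 + 10)) = -3 + (-65 + 26)*(2*(-5)*16) = -3 - 39*(-160) = -3 + 6240 = 6237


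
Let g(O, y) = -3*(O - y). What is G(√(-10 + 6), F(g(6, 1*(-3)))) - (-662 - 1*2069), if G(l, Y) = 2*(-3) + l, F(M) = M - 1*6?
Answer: 2725 + 2*I ≈ 2725.0 + 2.0*I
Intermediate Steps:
g(O, y) = -3*O + 3*y
F(M) = -6 + M (F(M) = M - 6 = -6 + M)
G(l, Y) = -6 + l
G(√(-10 + 6), F(g(6, 1*(-3)))) - (-662 - 1*2069) = (-6 + √(-10 + 6)) - (-662 - 1*2069) = (-6 + √(-4)) - (-662 - 2069) = (-6 + 2*I) - 1*(-2731) = (-6 + 2*I) + 2731 = 2725 + 2*I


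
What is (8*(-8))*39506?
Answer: -2528384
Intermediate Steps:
(8*(-8))*39506 = -64*39506 = -2528384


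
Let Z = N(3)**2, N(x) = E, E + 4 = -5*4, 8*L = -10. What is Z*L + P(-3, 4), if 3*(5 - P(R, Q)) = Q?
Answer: -2149/3 ≈ -716.33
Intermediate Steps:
L = -5/4 (L = (1/8)*(-10) = -5/4 ≈ -1.2500)
E = -24 (E = -4 - 5*4 = -4 - 20 = -24)
P(R, Q) = 5 - Q/3
N(x) = -24
Z = 576 (Z = (-24)**2 = 576)
Z*L + P(-3, 4) = 576*(-5/4) + (5 - 1/3*4) = -720 + (5 - 4/3) = -720 + 11/3 = -2149/3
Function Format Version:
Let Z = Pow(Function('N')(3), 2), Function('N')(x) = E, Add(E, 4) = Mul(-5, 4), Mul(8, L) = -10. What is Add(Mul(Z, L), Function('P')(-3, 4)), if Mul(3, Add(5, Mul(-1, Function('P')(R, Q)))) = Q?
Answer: Rational(-2149, 3) ≈ -716.33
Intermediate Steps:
L = Rational(-5, 4) (L = Mul(Rational(1, 8), -10) = Rational(-5, 4) ≈ -1.2500)
E = -24 (E = Add(-4, Mul(-5, 4)) = Add(-4, -20) = -24)
Function('P')(R, Q) = Add(5, Mul(Rational(-1, 3), Q))
Function('N')(x) = -24
Z = 576 (Z = Pow(-24, 2) = 576)
Add(Mul(Z, L), Function('P')(-3, 4)) = Add(Mul(576, Rational(-5, 4)), Add(5, Mul(Rational(-1, 3), 4))) = Add(-720, Add(5, Rational(-4, 3))) = Add(-720, Rational(11, 3)) = Rational(-2149, 3)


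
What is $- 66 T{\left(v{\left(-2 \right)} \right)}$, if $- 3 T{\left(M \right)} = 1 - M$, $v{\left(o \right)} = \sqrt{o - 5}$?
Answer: $22 - 22 i \sqrt{7} \approx 22.0 - 58.207 i$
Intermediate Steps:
$v{\left(o \right)} = \sqrt{-5 + o}$
$T{\left(M \right)} = - \frac{1}{3} + \frac{M}{3}$ ($T{\left(M \right)} = - \frac{1 - M}{3} = - \frac{1}{3} + \frac{M}{3}$)
$- 66 T{\left(v{\left(-2 \right)} \right)} = - 66 \left(- \frac{1}{3} + \frac{\sqrt{-5 - 2}}{3}\right) = - 66 \left(- \frac{1}{3} + \frac{\sqrt{-7}}{3}\right) = - 66 \left(- \frac{1}{3} + \frac{i \sqrt{7}}{3}\right) = 22 - 22 i \sqrt{7}$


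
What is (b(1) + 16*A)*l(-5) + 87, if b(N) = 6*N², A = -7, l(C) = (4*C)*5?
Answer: 10687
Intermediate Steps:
l(C) = 20*C
(b(1) + 16*A)*l(-5) + 87 = (6*1² + 16*(-7))*(20*(-5)) + 87 = (6*1 - 112)*(-100) + 87 = (6 - 112)*(-100) + 87 = -106*(-100) + 87 = 10600 + 87 = 10687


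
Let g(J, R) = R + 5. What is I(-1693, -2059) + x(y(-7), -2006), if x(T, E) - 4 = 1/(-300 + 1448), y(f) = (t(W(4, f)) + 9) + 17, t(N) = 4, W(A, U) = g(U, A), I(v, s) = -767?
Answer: -875923/1148 ≈ -763.00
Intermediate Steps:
g(J, R) = 5 + R
W(A, U) = 5 + A
y(f) = 30 (y(f) = (4 + 9) + 17 = 13 + 17 = 30)
x(T, E) = 4593/1148 (x(T, E) = 4 + 1/(-300 + 1448) = 4 + 1/1148 = 4593/1148)
I(-1693, -2059) + x(y(-7), -2006) = -767 + 4593/1148 = -875923/1148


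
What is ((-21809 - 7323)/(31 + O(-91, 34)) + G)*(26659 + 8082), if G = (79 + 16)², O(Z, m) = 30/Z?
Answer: 782984424383/2791 ≈ 2.8054e+8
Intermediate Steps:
G = 9025 (G = 95² = 9025)
((-21809 - 7323)/(31 + O(-91, 34)) + G)*(26659 + 8082) = ((-21809 - 7323)/(31 + 30/(-91)) + 9025)*(26659 + 8082) = (-29132/(31 + 30*(-1/91)) + 9025)*34741 = (-29132/(31 - 30/91) + 9025)*34741 = (-29132/2791/91 + 9025)*34741 = (-29132*91/2791 + 9025)*34741 = (-2651012/2791 + 9025)*34741 = (22537763/2791)*34741 = 782984424383/2791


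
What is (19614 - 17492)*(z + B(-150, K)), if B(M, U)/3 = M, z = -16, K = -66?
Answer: -988852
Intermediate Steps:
B(M, U) = 3*M
(19614 - 17492)*(z + B(-150, K)) = (19614 - 17492)*(-16 + 3*(-150)) = 2122*(-16 - 450) = 2122*(-466) = -988852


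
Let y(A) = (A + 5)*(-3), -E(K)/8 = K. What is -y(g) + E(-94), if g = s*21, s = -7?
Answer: 326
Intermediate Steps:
E(K) = -8*K
g = -147 (g = -7*21 = -147)
y(A) = -15 - 3*A (y(A) = (5 + A)*(-3) = -15 - 3*A)
-y(g) + E(-94) = -(-15 - 3*(-147)) - 8*(-94) = -(-15 + 441) + 752 = -1*426 + 752 = -426 + 752 = 326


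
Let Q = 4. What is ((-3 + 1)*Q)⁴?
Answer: 4096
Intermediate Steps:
((-3 + 1)*Q)⁴ = ((-3 + 1)*4)⁴ = (-2*4)⁴ = (-8)⁴ = 4096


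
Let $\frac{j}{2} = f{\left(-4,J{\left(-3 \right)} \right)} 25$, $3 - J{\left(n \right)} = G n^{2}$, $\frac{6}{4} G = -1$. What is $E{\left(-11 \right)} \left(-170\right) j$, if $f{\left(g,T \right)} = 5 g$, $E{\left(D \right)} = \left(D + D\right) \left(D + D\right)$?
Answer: $82280000$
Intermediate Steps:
$E{\left(D \right)} = 4 D^{2}$ ($E{\left(D \right)} = 2 D 2 D = 4 D^{2}$)
$G = - \frac{2}{3}$ ($G = \frac{2}{3} \left(-1\right) = - \frac{2}{3} \approx -0.66667$)
$J{\left(n \right)} = 3 + \frac{2 n^{2}}{3}$ ($J{\left(n \right)} = 3 - - \frac{2 n^{2}}{3} = 3 + \frac{2 n^{2}}{3}$)
$j = -1000$ ($j = 2 \cdot 5 \left(-4\right) 25 = 2 \left(\left(-20\right) 25\right) = 2 \left(-500\right) = -1000$)
$E{\left(-11 \right)} \left(-170\right) j = 4 \left(-11\right)^{2} \left(-170\right) \left(-1000\right) = 4 \cdot 121 \left(-170\right) \left(-1000\right) = 484 \left(-170\right) \left(-1000\right) = \left(-82280\right) \left(-1000\right) = 82280000$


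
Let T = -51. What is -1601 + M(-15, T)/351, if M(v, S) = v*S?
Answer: -62354/39 ≈ -1598.8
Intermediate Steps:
M(v, S) = S*v
-1601 + M(-15, T)/351 = -1601 - 51*(-15)/351 = -1601 + 765*(1/351) = -1601 + 85/39 = -62354/39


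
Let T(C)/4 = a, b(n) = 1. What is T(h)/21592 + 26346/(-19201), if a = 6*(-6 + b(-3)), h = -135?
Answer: -71395869/51823499 ≈ -1.3777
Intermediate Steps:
a = -30 (a = 6*(-6 + 1) = 6*(-5) = -30)
T(C) = -120 (T(C) = 4*(-30) = -120)
T(h)/21592 + 26346/(-19201) = -120/21592 + 26346/(-19201) = -120*1/21592 + 26346*(-1/19201) = -15/2699 - 26346/19201 = -71395869/51823499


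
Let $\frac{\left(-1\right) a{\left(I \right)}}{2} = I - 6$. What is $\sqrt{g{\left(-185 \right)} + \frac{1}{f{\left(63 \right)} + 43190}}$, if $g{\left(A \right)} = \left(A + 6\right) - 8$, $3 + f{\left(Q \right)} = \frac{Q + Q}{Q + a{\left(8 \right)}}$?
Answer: $\frac{i \sqrt{1214212221754166}}{2548159} \approx 13.675 i$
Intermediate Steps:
$a{\left(I \right)} = 12 - 2 I$ ($a{\left(I \right)} = - 2 \left(I - 6\right) = - 2 \left(-6 + I\right) = 12 - 2 I$)
$f{\left(Q \right)} = -3 + \frac{2 Q}{-4 + Q}$ ($f{\left(Q \right)} = -3 + \frac{Q + Q}{Q + \left(12 - 16\right)} = -3 + \frac{2 Q}{Q + \left(12 - 16\right)} = -3 + \frac{2 Q}{Q - 4} = -3 + \frac{2 Q}{-4 + Q}$)
$g{\left(A \right)} = -2 + A$ ($g{\left(A \right)} = \left(6 + A\right) - 8 = -2 + A$)
$\sqrt{g{\left(-185 \right)} + \frac{1}{f{\left(63 \right)} + 43190}} = \sqrt{\left(-2 - 185\right) + \frac{1}{\frac{12 - 63}{-4 + 63} + 43190}} = \sqrt{-187 + \frac{1}{\frac{12 - 63}{59} + 43190}} = \sqrt{-187 + \frac{1}{\frac{1}{59} \left(-51\right) + 43190}} = \sqrt{-187 + \frac{1}{- \frac{51}{59} + 43190}} = \sqrt{-187 + \frac{1}{\frac{2548159}{59}}} = \sqrt{-187 + \frac{59}{2548159}} = \sqrt{- \frac{476505674}{2548159}} = \frac{i \sqrt{1214212221754166}}{2548159}$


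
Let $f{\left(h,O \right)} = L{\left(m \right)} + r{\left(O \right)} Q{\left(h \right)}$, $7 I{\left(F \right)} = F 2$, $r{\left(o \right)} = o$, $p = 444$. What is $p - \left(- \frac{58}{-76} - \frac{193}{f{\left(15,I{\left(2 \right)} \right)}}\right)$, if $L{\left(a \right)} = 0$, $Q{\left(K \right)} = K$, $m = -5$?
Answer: $\frac{530959}{1140} \approx 465.75$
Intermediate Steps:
$I{\left(F \right)} = \frac{2 F}{7}$ ($I{\left(F \right)} = \frac{F 2}{7} = \frac{2 F}{7}$)
$f{\left(h,O \right)} = O h$ ($f{\left(h,O \right)} = 0 + O h = O h$)
$p - \left(- \frac{58}{-76} - \frac{193}{f{\left(15,I{\left(2 \right)} \right)}}\right) = 444 - \left(- \frac{58}{-76} - \frac{193}{\frac{2}{7} \cdot 2 \cdot 15}\right) = 444 - \left(\left(-58\right) \left(- \frac{1}{76}\right) - \frac{193}{\frac{4}{7} \cdot 15}\right) = 444 - \left(\frac{29}{38} - \frac{193}{\frac{60}{7}}\right) = 444 - \left(\frac{29}{38} - \frac{1351}{60}\right) = 444 - - \frac{24799}{1140} = 444 + \frac{24799}{1140} = \frac{530959}{1140}$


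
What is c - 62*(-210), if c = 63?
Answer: 13083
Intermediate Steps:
c - 62*(-210) = 63 - 62*(-210) = 63 + 13020 = 13083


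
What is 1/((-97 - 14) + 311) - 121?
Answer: -24199/200 ≈ -120.99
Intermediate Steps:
1/((-97 - 14) + 311) - 121 = 1/(-111 + 311) - 121 = 1/200 - 121 = -24199/200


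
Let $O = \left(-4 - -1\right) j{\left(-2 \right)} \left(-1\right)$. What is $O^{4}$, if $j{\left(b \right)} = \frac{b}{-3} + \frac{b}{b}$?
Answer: $625$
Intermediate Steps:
$j{\left(b \right)} = 1 - \frac{b}{3}$ ($j{\left(b \right)} = b \left(- \frac{1}{3}\right) + 1 = - \frac{b}{3} + 1 = 1 - \frac{b}{3}$)
$O = 5$ ($O = \left(-4 - -1\right) \left(1 - - \frac{2}{3}\right) \left(-1\right) = \left(-4 + 1\right) \left(1 + \frac{2}{3}\right) \left(-1\right) = \left(-3\right) \frac{5}{3} \left(-1\right) = \left(-5\right) \left(-1\right) = 5$)
$O^{4} = 5^{4} = 625$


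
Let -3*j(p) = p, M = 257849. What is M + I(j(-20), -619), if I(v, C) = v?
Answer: 773567/3 ≈ 2.5786e+5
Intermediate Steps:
j(p) = -p/3
M + I(j(-20), -619) = 257849 - ⅓*(-20) = 257849 + 20/3 = 773567/3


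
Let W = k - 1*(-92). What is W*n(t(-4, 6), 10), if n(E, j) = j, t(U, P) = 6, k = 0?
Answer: 920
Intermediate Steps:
W = 92 (W = 0 - 1*(-92) = 0 + 92 = 92)
W*n(t(-4, 6), 10) = 92*10 = 920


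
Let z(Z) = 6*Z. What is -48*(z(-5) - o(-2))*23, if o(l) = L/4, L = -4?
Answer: 32016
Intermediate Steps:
o(l) = -1 (o(l) = -4/4 = -4*¼ = -1)
-48*(z(-5) - o(-2))*23 = -48*(6*(-5) - 1*(-1))*23 = -48*(-30 + 1)*23 = -48*(-29)*23 = 1392*23 = 32016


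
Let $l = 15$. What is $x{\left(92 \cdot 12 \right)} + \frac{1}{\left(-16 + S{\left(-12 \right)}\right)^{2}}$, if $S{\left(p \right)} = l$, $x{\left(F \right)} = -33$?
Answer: $-32$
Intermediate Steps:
$S{\left(p \right)} = 15$
$x{\left(92 \cdot 12 \right)} + \frac{1}{\left(-16 + S{\left(-12 \right)}\right)^{2}} = -33 + \frac{1}{\left(-16 + 15\right)^{2}} = -33 + \frac{1}{\left(-1\right)^{2}} = -33 + 1^{-1} = -33 + 1 = -32$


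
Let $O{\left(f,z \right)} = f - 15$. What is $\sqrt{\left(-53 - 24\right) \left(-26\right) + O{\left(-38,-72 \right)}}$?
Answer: $\sqrt{1949} \approx 44.147$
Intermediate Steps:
$O{\left(f,z \right)} = -15 + f$ ($O{\left(f,z \right)} = f - 15 = -15 + f$)
$\sqrt{\left(-53 - 24\right) \left(-26\right) + O{\left(-38,-72 \right)}} = \sqrt{\left(-53 - 24\right) \left(-26\right) - 53} = \sqrt{\left(-77\right) \left(-26\right) - 53} = \sqrt{2002 - 53} = \sqrt{1949}$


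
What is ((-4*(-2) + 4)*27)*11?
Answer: 3564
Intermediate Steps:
((-4*(-2) + 4)*27)*11 = ((8 + 4)*27)*11 = (12*27)*11 = 324*11 = 3564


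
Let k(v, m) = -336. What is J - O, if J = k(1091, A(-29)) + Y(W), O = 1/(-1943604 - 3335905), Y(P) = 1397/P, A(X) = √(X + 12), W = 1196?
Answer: -2114226893435/6314292764 ≈ -334.83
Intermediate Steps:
A(X) = √(12 + X)
O = -1/5279509 (O = 1/(-5279509) = -1/5279509 ≈ -1.8941e-7)
J = -400459/1196 (J = -336 + 1397/1196 = -400459/1196 ≈ -334.83)
J - O = -400459/1196 - 1*(-1/5279509) = -400459/1196 + 1/5279509 = -2114226893435/6314292764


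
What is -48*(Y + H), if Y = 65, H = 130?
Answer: -9360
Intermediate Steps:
-48*(Y + H) = -48*(65 + 130) = -48*195 = -9360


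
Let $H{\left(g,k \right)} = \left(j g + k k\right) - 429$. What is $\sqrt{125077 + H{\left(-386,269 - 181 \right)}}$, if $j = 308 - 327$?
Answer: $\sqrt{139726} \approx 373.8$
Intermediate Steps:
$j = -19$
$H{\left(g,k \right)} = -429 + k^{2} - 19 g$ ($H{\left(g,k \right)} = \left(- 19 g + k k\right) - 429 = \left(- 19 g + k^{2}\right) - 429 = \left(k^{2} - 19 g\right) - 429 = -429 + k^{2} - 19 g$)
$\sqrt{125077 + H{\left(-386,269 - 181 \right)}} = \sqrt{125077 - \left(-6905 - \left(269 - 181\right)^{2}\right)} = \sqrt{125077 + \left(-429 + \left(269 - 181\right)^{2} + 7334\right)} = \sqrt{125077 + \left(-429 + 88^{2} + 7334\right)} = \sqrt{125077 + \left(-429 + 7744 + 7334\right)} = \sqrt{125077 + 14649} = \sqrt{139726}$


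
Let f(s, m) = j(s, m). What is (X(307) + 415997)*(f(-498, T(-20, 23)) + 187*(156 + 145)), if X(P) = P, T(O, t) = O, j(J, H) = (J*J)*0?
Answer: 23432503248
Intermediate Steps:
j(J, H) = 0 (j(J, H) = J²*0 = 0)
f(s, m) = 0
(X(307) + 415997)*(f(-498, T(-20, 23)) + 187*(156 + 145)) = (307 + 415997)*(0 + 187*(156 + 145)) = 416304*(0 + 187*301) = 416304*(0 + 56287) = 416304*56287 = 23432503248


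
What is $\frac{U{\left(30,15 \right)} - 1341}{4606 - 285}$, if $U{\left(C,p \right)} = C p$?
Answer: $- \frac{891}{4321} \approx -0.2062$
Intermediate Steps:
$\frac{U{\left(30,15 \right)} - 1341}{4606 - 285} = \frac{30 \cdot 15 - 1341}{4606 - 285} = \frac{450 - 1341}{4321} = \left(-891\right) \frac{1}{4321} = - \frac{891}{4321}$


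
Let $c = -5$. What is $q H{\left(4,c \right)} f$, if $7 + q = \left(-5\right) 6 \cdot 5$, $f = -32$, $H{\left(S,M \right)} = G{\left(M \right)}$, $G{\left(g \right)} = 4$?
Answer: $20096$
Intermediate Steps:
$H{\left(S,M \right)} = 4$
$q = -157$ ($q = -7 + \left(-5\right) 6 \cdot 5 = -7 - 150 = -157$)
$q H{\left(4,c \right)} f = \left(-157\right) 4 \left(-32\right) = \left(-628\right) \left(-32\right) = 20096$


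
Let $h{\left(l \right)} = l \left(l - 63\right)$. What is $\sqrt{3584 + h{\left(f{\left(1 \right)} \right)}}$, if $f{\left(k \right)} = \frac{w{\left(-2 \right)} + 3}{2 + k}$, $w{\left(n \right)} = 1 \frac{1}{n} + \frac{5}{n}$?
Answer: $16 \sqrt{14} \approx 59.867$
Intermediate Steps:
$w{\left(n \right)} = \frac{6}{n}$ ($w{\left(n \right)} = \frac{1}{n} + \frac{5}{n} = \frac{6}{n}$)
$f{\left(k \right)} = 0$ ($f{\left(k \right)} = \frac{\frac{6}{-2} + 3}{2 + k} = \frac{6 \left(- \frac{1}{2}\right) + 3}{2 + k} = \frac{-3 + 3}{2 + k} = \frac{0}{2 + k} = 0$)
$h{\left(l \right)} = l \left(-63 + l\right)$
$\sqrt{3584 + h{\left(f{\left(1 \right)} \right)}} = \sqrt{3584 + 0 \left(-63 + 0\right)} = \sqrt{3584 + 0 \left(-63\right)} = \sqrt{3584 + 0} = \sqrt{3584} = 16 \sqrt{14}$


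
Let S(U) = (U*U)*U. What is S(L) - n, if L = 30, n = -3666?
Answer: 30666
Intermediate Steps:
S(U) = U³ (S(U) = U²*U = U³)
S(L) - n = 30³ - 1*(-3666) = 27000 + 3666 = 30666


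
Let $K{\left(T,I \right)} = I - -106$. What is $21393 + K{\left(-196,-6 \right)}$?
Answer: $21493$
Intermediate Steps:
$K{\left(T,I \right)} = 106 + I$ ($K{\left(T,I \right)} = I + 106 = 106 + I$)
$21393 + K{\left(-196,-6 \right)} = 21393 + \left(106 - 6\right) = 21393 + 100 = 21493$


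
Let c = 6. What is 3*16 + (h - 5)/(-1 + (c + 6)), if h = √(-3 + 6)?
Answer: 523/11 + √3/11 ≈ 47.703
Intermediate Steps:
h = √3 ≈ 1.7320
3*16 + (h - 5)/(-1 + (c + 6)) = 3*16 + (√3 - 5)/(-1 + (6 + 6)) = 48 + (-5 + √3)/(-1 + 12) = 48 + (-5 + √3)/11 = 48 + (-5 + √3)*(1/11) = 48 + (-5/11 + √3/11) = 523/11 + √3/11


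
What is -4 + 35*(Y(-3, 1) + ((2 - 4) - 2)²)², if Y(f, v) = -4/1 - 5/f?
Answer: 58799/9 ≈ 6533.2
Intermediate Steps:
Y(f, v) = -4 - 5/f (Y(f, v) = -4*1 - 5/f = -4 - 5/f)
-4 + 35*(Y(-3, 1) + ((2 - 4) - 2)²)² = -4 + 35*((-4 - 5/(-3)) + ((2 - 4) - 2)²)² = -4 + 35*((-4 - 5*(-⅓)) + (-2 - 2)²)² = -4 + 35*((-4 + 5/3) + (-4)²)² = -4 + 35*(-7/3 + 16)² = -4 + 35*(41/3)² = -4 + 35*(1681/9) = -4 + 58835/9 = 58799/9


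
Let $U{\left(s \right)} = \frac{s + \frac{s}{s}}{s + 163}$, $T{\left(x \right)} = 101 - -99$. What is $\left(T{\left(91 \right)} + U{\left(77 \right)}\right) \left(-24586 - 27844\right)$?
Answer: $- \frac{42012159}{4} \approx -1.0503 \cdot 10^{7}$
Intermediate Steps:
$T{\left(x \right)} = 200$ ($T{\left(x \right)} = 101 + 99 = 200$)
$U{\left(s \right)} = \frac{1 + s}{163 + s}$ ($U{\left(s \right)} = \frac{s + 1}{163 + s} = \frac{1 + s}{163 + s}$)
$\left(T{\left(91 \right)} + U{\left(77 \right)}\right) \left(-24586 - 27844\right) = \left(200 + \frac{1 + 77}{163 + 77}\right) \left(-24586 - 27844\right) = \left(200 + \frac{1}{240} \cdot 78\right) \left(-52430\right) = \left(200 + \frac{13}{40}\right) \left(-52430\right) = \frac{8013}{40} \left(-52430\right) = - \frac{42012159}{4}$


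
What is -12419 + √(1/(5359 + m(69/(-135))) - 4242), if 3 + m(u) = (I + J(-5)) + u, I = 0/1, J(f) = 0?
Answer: -12419 + I*√246373457261313/240997 ≈ -12419.0 + 65.131*I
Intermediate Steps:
I = 0 (I = 0*1 = 0)
m(u) = -3 + u (m(u) = -3 + ((0 + 0) + u) = -3 + (0 + u) = -3 + u)
-12419 + √(1/(5359 + m(69/(-135))) - 4242) = -12419 + √(1/(5359 + (-3 + 69/(-135))) - 4242) = -12419 + √(1/(5359 + (-3 + 69*(-1/135))) - 4242) = -12419 + √(1/(5359 + (-3 - 23/45)) - 4242) = -12419 + √(1/(5359 - 158/45) - 4242) = -12419 + √(1/(240997/45) - 4242) = -12419 + √(45/240997 - 4242) = -12419 + √(-1022309229/240997) = -12419 + I*√246373457261313/240997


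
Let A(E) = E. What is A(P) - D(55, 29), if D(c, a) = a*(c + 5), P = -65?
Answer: -1805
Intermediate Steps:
D(c, a) = a*(5 + c)
A(P) - D(55, 29) = -65 - 29*(5 + 55) = -65 - 29*60 = -65 - 1*1740 = -65 - 1740 = -1805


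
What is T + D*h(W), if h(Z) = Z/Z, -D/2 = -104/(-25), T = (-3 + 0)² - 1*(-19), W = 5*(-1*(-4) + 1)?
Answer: 492/25 ≈ 19.680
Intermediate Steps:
W = 25 (W = 5*(4 + 1) = 5*5 = 25)
T = 28 (T = (-3)² + 19 = 9 + 19 = 28)
D = -208/25 (D = -(-208)/(-25) = -(-208)*(-1)/25 = -2*104/25 = -208/25 ≈ -8.3200)
h(Z) = 1
T + D*h(W) = 28 - 208/25*1 = 28 - 208/25 = 492/25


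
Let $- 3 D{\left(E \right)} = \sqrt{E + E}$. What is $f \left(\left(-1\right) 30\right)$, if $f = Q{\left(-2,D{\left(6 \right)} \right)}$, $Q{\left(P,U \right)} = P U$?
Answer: $- 40 \sqrt{3} \approx -69.282$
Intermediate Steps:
$D{\left(E \right)} = - \frac{\sqrt{2} \sqrt{E}}{3}$ ($D{\left(E \right)} = - \frac{\sqrt{E + E}}{3} = - \frac{\sqrt{2 E}}{3} = - \frac{\sqrt{2} \sqrt{E}}{3}$)
$f = \frac{4 \sqrt{3}}{3}$ ($f = - 2 \left(- \frac{\sqrt{2} \sqrt{6}}{3}\right) = - 2 \left(- \frac{2 \sqrt{3}}{3}\right) = \frac{4 \sqrt{3}}{3} \approx 2.3094$)
$f \left(\left(-1\right) 30\right) = \frac{4 \sqrt{3}}{3} \left(\left(-1\right) 30\right) = \frac{4 \sqrt{3}}{3} \left(-30\right) = - 40 \sqrt{3}$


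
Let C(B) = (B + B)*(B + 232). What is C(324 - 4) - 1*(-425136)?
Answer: 778416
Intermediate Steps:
C(B) = 2*B*(232 + B) (C(B) = (2*B)*(232 + B) = 2*B*(232 + B))
C(324 - 4) - 1*(-425136) = 2*(324 - 4)*(232 + (324 - 4)) - 1*(-425136) = 2*320*(232 + 320) + 425136 = 2*320*552 + 425136 = 353280 + 425136 = 778416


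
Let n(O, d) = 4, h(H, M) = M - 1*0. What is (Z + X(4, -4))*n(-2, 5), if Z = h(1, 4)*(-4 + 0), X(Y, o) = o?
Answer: -80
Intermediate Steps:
h(H, M) = M (h(H, M) = M + 0 = M)
Z = -16 (Z = 4*(-4 + 0) = 4*(-4) = -16)
(Z + X(4, -4))*n(-2, 5) = (-16 - 4)*4 = -20*4 = -80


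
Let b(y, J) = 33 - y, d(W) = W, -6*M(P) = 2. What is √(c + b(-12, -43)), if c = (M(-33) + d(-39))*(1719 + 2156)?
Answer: I*√1371345/3 ≈ 390.35*I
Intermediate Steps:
M(P) = -⅓ (M(P) = -⅙*2 = -⅓)
c = -457250/3 (c = (-⅓ - 39)*(1719 + 2156) = -118/3*3875 = -457250/3 ≈ -1.5242e+5)
√(c + b(-12, -43)) = √(-457250/3 + (33 - 1*(-12))) = √(-457250/3 + (33 + 12)) = √(-457250/3 + 45) = √(-457115/3) = I*√1371345/3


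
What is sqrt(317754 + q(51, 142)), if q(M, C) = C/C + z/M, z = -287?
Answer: sqrt(826466118)/51 ≈ 563.69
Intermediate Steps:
q(M, C) = 1 - 287/M (q(M, C) = C/C - 287/M = 1 - 287/M)
sqrt(317754 + q(51, 142)) = sqrt(317754 + (-287 + 51)/51) = sqrt(317754 + (1/51)*(-236)) = sqrt(317754 - 236/51) = sqrt(16205218/51) = sqrt(826466118)/51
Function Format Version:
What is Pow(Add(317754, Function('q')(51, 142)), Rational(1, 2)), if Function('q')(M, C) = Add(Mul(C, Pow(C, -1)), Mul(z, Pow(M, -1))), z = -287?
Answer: Mul(Rational(1, 51), Pow(826466118, Rational(1, 2))) ≈ 563.69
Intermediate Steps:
Function('q')(M, C) = Add(1, Mul(-287, Pow(M, -1))) (Function('q')(M, C) = Add(Mul(C, Pow(C, -1)), Mul(-287, Pow(M, -1))) = Add(1, Mul(-287, Pow(M, -1))))
Pow(Add(317754, Function('q')(51, 142)), Rational(1, 2)) = Pow(Add(317754, Mul(Pow(51, -1), Add(-287, 51))), Rational(1, 2)) = Pow(Add(317754, Mul(Rational(1, 51), -236)), Rational(1, 2)) = Pow(Add(317754, Rational(-236, 51)), Rational(1, 2)) = Pow(Rational(16205218, 51), Rational(1, 2)) = Mul(Rational(1, 51), Pow(826466118, Rational(1, 2)))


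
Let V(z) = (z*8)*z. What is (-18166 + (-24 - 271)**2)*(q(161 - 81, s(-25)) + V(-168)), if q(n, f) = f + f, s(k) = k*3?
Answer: 15537482478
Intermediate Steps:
s(k) = 3*k
q(n, f) = 2*f
V(z) = 8*z**2 (V(z) = (8*z)*z = 8*z**2)
(-18166 + (-24 - 271)**2)*(q(161 - 81, s(-25)) + V(-168)) = (-18166 + (-24 - 271)**2)*(2*(3*(-25)) + 8*(-168)**2) = (-18166 + (-295)**2)*(2*(-75) + 8*28224) = (-18166 + 87025)*(-150 + 225792) = 68859*225642 = 15537482478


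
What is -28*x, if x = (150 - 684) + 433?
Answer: 2828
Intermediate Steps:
x = -101 (x = -534 + 433 = -101)
-28*x = -28*(-101) = 2828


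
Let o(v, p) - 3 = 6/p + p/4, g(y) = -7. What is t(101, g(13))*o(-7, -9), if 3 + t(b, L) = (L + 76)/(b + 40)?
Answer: -59/282 ≈ -0.20922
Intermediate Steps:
t(b, L) = -3 + (76 + L)/(40 + b) (t(b, L) = -3 + (L + 76)/(b + 40) = -3 + (76 + L)/(40 + b))
o(v, p) = 3 + 6/p + p/4 (o(v, p) = 3 + (6/p + p/4) = 3 + 6/p + p/4)
t(101, g(13))*o(-7, -9) = ((-44 - 7 - 3*101)/(40 + 101))*(3 + 6/(-9) + (1/4)*(-9)) = ((-44 - 7 - 303)/141)*(3 + 6*(-1/9) - 9/4) = ((1/141)*(-354))*(3 - 2/3 - 9/4) = -118/47*1/12 = -59/282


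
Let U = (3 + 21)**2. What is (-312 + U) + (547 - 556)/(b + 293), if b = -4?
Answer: 76287/289 ≈ 263.97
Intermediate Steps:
U = 576 (U = 24**2 = 576)
(-312 + U) + (547 - 556)/(b + 293) = (-312 + 576) + (547 - 556)/(-4 + 293) = 264 - 9/289 = 76287/289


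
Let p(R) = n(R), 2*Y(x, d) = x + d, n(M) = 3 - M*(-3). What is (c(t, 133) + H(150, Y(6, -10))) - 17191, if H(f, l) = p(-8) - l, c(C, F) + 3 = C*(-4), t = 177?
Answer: -17921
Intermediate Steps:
n(M) = 3 + 3*M (n(M) = 3 - (-3)*M = 3 + 3*M)
c(C, F) = -3 - 4*C (c(C, F) = -3 + C*(-4) = -3 - 4*C)
Y(x, d) = d/2 + x/2 (Y(x, d) = (x + d)/2 = (d + x)/2 = d/2 + x/2)
p(R) = 3 + 3*R
H(f, l) = -21 - l (H(f, l) = (3 + 3*(-8)) - l = (3 - 24) - l = -21 - l)
(c(t, 133) + H(150, Y(6, -10))) - 17191 = ((-3 - 4*177) + (-21 - ((1/2)*(-10) + (1/2)*6))) - 17191 = ((-3 - 708) + (-21 - (-5 + 3))) - 17191 = (-711 + (-21 - 1*(-2))) - 17191 = (-711 + (-21 + 2)) - 17191 = (-711 - 19) - 17191 = -730 - 17191 = -17921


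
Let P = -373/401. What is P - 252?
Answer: -101425/401 ≈ -252.93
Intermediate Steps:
P = -373/401 (P = -373*1/401 = -373/401 ≈ -0.93017)
P - 252 = -373/401 - 252 = -101425/401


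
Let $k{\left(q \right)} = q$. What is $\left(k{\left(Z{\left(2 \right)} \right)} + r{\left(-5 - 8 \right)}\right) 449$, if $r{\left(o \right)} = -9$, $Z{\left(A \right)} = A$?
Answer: $-3143$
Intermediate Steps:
$\left(k{\left(Z{\left(2 \right)} \right)} + r{\left(-5 - 8 \right)}\right) 449 = \left(2 - 9\right) 449 = \left(-7\right) 449 = -3143$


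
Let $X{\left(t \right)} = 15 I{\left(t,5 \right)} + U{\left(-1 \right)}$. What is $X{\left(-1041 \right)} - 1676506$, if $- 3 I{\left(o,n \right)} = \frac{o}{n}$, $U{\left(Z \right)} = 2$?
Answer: $-1675463$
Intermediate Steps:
$I{\left(o,n \right)} = - \frac{o}{3 n}$ ($I{\left(o,n \right)} = - \frac{o \frac{1}{n}}{3} = - \frac{o}{3 n}$)
$X{\left(t \right)} = 2 - t$ ($X{\left(t \right)} = 15 \left(- \frac{t}{3 \cdot 5}\right) + 2 = 15 \left(\left(- \frac{1}{3}\right) t \frac{1}{5}\right) + 2 = 15 \left(- \frac{t}{15}\right) + 2 = - t + 2 = 2 - t$)
$X{\left(-1041 \right)} - 1676506 = \left(2 - -1041\right) - 1676506 = \left(2 + 1041\right) - 1676506 = 1043 - 1676506 = -1675463$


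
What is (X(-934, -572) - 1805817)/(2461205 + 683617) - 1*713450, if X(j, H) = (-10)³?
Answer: -2243675062717/3144822 ≈ -7.1345e+5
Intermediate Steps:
X(j, H) = -1000
(X(-934, -572) - 1805817)/(2461205 + 683617) - 1*713450 = (-1000 - 1805817)/(2461205 + 683617) - 1*713450 = -1806817/3144822 - 713450 = -2243675062717/3144822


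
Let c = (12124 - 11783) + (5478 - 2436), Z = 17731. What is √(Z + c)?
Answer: 3*√2346 ≈ 145.31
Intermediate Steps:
c = 3383 (c = 341 + 3042 = 3383)
√(Z + c) = √(17731 + 3383) = √21114 = 3*√2346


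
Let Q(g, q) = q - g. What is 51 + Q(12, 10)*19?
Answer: 13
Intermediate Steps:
51 + Q(12, 10)*19 = 51 + (10 - 1*12)*19 = 51 + (10 - 12)*19 = 51 - 2*19 = 51 - 38 = 13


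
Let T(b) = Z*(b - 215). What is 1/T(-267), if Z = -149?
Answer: 1/71818 ≈ 1.3924e-5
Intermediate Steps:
T(b) = 32035 - 149*b (T(b) = -149*(b - 215) = -149*(-215 + b) = 32035 - 149*b)
1/T(-267) = 1/(32035 - 149*(-267)) = 1/(32035 + 39783) = 1/71818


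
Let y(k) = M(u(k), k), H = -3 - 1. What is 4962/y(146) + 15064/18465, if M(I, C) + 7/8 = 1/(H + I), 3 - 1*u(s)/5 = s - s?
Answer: -2687271208/424695 ≈ -6327.5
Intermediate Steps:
u(s) = 15 (u(s) = 15 - 5*(s - s) = 15 - 5*0 = 15 + 0 = 15)
H = -4
M(I, C) = -7/8 + 1/(-4 + I)
y(k) = -69/88 (y(k) = (36 - 7*15)/(8*(-4 + 15)) = (⅛)*(36 - 105)/11 = (⅛)*(1/11)*(-69) = -69/88)
4962/y(146) + 15064/18465 = 4962/(-69/88) + 15064/18465 = 4962*(-88/69) + 15064*(1/18465) = -145552/23 + 15064/18465 = -2687271208/424695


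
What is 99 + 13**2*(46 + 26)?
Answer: 12267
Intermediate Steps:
99 + 13**2*(46 + 26) = 99 + 169*72 = 99 + 12168 = 12267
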